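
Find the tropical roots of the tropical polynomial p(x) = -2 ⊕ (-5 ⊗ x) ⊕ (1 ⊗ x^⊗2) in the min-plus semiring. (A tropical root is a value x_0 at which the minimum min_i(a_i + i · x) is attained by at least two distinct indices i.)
Roots: {-6, 3}

Each tropical root is a break point of the lower envelope of the lines y = a_i + i · x (there are 3 lines, with slopes 0, 1, ..., 2). Only the lines that attain the minimum somewhere contribute to roots; other lines are dominated. Here the surviving (envelope) indices are i = 2, i = 1, i = 0.
Intersections between consecutive envelope lines give the roots: for adjacent envelope indices i < j the intersection is x = (a_i − a_j) / (j − i). Reading off the sorted break points: {-6, 3}.
Verification: at each break x_0, at least two indices attain the minimum of min_i(a_i + i · x_0).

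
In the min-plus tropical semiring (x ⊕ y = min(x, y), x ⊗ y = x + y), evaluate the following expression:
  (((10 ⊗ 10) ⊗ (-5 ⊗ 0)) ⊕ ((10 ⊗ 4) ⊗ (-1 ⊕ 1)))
(((10 ⊗ 10) ⊗ (-5 ⊗ 0)) ⊕ ((10 ⊗ 4) ⊗ (-1 ⊕ 1))) = 13

Expand innermost to outermost. Recall ⊕ takes the minimum of its arguments and ⊗ takes their sum. Working out the expression (((10 ⊗ 10) ⊗ (-5 ⊗ 0)) ⊕ ((10 ⊗ 4) ⊗ (-1 ⊕ 1))) gives 13.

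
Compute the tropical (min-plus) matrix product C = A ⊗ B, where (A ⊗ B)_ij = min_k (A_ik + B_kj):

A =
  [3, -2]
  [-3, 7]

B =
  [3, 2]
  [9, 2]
A ⊗ B =
  [6, 0]
  [0, -1]

Apply the min-plus product entry-by-entry:
  C[0][0] = min over k of (A[0][0] + B[0][0] = 3 + 3 = 6, A[0][1] + B[1][0] = -2 + 9 = 7) = 6 (attained at k = 0)
  C[0][1] = min over k of (A[0][0] + B[0][1] = 3 + 2 = 5, A[0][1] + B[1][1] = -2 + 2 = 0) = 0 (attained at k = 1)
  C[1][0] = min over k of (A[1][0] + B[0][0] = -3 + 3 = 0, A[1][1] + B[1][0] = 7 + 9 = 16) = 0 (attained at k = 0)
  C[1][1] = min over k of (A[1][0] + B[0][1] = -3 + 2 = -1, A[1][1] + B[1][1] = 7 + 2 = 9) = -1 (attained at k = 0)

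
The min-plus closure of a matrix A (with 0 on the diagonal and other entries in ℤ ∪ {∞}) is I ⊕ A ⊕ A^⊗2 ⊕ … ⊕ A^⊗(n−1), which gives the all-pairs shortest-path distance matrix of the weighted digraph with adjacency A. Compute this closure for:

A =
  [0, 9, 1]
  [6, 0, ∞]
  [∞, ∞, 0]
Closure =
  [0, 9, 1]
  [6, 0, 7]
  [∞, ∞, 0]

This is the Floyd-Warshall all-pairs shortest-path computation. For each intermediate vertex k = 0, 1, …, 2, update dist[i][j] ← min(dist[i][j], dist[i][k] + dist[k][j]). The final matrix gives, for each (i, j), the minimum total weight of any directed path from i to j (possibly empty when i = j).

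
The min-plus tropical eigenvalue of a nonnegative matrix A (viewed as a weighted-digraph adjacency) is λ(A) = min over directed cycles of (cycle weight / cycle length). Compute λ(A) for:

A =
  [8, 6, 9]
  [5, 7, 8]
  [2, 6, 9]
λ(A) = 16/3

Enumerate directed cycles and compute their means (weight / length). Sample:
  cycle 0 → 0: weight = 8, length = 1, mean = 8/1 ≈ 8.000
  cycle 1 → 1: weight = 7, length = 1, mean = 7/1 ≈ 7.000
  cycle 2 → 2: weight = 9, length = 1, mean = 9/1 ≈ 9.000
  cycle 0 → 1 → 0: weight = 11, length = 2, mean = 11/2 ≈ 5.500
  cycle 0 → 2 → 0: weight = 11, length = 2, mean = 11/2 ≈ 5.500
  cycle 1 → 0 → 1: weight = 11, length = 2, mean = 11/2 ≈ 5.500
Minimum mean = 5.333, attained e.g. along the cycle 0 → 1 → 2 → 0 with weight 16 and length 3. So λ(A) = 16/3 = 16/3.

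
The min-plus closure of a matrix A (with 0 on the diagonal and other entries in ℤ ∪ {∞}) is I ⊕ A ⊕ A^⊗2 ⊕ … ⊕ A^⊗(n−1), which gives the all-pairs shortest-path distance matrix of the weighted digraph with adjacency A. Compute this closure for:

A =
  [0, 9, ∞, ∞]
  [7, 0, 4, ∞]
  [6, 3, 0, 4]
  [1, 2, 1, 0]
Closure =
  [0, 9, 13, 17]
  [7, 0, 4, 8]
  [5, 3, 0, 4]
  [1, 2, 1, 0]

This is the Floyd-Warshall all-pairs shortest-path computation. For each intermediate vertex k = 0, 1, …, 3, update dist[i][j] ← min(dist[i][j], dist[i][k] + dist[k][j]). The final matrix gives, for each (i, j), the minimum total weight of any directed path from i to j (possibly empty when i = j).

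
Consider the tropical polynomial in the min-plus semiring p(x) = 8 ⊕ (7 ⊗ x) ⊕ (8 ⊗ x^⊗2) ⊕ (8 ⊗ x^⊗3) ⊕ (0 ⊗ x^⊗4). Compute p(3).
p(3) = 8

A tropical monomial a ⊗ x^⊗i evaluates to a + i · x. Evaluating each term at x = 3:
  Term 0 contributes 8 + 0 · 3 = 8
  Term 1 contributes 7 + 1 · 3 = 10
  Term 2 contributes 8 + 2 · 3 = 14
  Term 3 contributes 8 + 3 · 3 = 17
  Term 4 contributes 0 + 4 · 3 = 12
p(3) = ⊕ of these = min[8, 10, 14, 17, 12] = 8.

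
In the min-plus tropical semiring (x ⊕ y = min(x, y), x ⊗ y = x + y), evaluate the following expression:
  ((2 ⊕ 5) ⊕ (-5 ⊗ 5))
((2 ⊕ 5) ⊕ (-5 ⊗ 5)) = 0

Expand innermost to outermost. Recall ⊕ takes the minimum of its arguments and ⊗ takes their sum. Working out the expression ((2 ⊕ 5) ⊕ (-5 ⊗ 5)) gives 0.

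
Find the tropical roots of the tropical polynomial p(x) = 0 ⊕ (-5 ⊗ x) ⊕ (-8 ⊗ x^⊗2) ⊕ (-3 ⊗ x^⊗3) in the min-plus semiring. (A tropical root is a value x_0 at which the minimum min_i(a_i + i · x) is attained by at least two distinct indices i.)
Roots: {-5, 3, 5}

Each tropical root is a break point of the lower envelope of the lines y = a_i + i · x (there are 4 lines, with slopes 0, 1, ..., 3). Only the lines that attain the minimum somewhere contribute to roots; other lines are dominated. Here the surviving (envelope) indices are i = 3, i = 2, i = 1, i = 0.
Intersections between consecutive envelope lines give the roots: for adjacent envelope indices i < j the intersection is x = (a_i − a_j) / (j − i). Reading off the sorted break points: {-5, 3, 5}.
Verification: at each break x_0, at least two indices attain the minimum of min_i(a_i + i · x_0).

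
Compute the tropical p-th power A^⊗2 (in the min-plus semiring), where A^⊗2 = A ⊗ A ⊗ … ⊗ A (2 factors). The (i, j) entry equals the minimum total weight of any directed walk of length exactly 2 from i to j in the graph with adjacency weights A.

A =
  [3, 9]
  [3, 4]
A^⊗2 =
  [6, 12]
  [6, 8]

Each entry (A^⊗2)_ij equals the minimum over all length-2 walks i = v_0 → v_1 → … → v_2 = j of Σ_t A[v_t][v_{t+1}]. For example, for (i, j) = (0, 1) we minimise over 2 possible intermediate vertex sequences; the minimum is 12, attained along the walk 0 → 0 → 1.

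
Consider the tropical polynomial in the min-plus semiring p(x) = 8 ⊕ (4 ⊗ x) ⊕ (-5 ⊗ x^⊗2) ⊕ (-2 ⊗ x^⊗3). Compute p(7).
p(7) = 8

A tropical monomial a ⊗ x^⊗i evaluates to a + i · x. Evaluating each term at x = 7:
  Term 0 contributes 8 + 0 · 7 = 8
  Term 1 contributes 4 + 1 · 7 = 11
  Term 2 contributes -5 + 2 · 7 = 9
  Term 3 contributes -2 + 3 · 7 = 19
p(7) = ⊕ of these = min[8, 11, 9, 19] = 8.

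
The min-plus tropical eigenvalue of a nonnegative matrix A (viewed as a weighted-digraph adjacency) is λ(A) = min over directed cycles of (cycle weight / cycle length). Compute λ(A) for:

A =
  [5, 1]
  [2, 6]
λ(A) = 3/2

Enumerate directed cycles and compute their means (weight / length). Sample:
  cycle 0 → 0: weight = 5, length = 1, mean = 5/1 ≈ 5.000
  cycle 1 → 1: weight = 6, length = 1, mean = 6/1 ≈ 6.000
  cycle 0 → 1 → 0: weight = 3, length = 2, mean = 3/2 ≈ 1.500
  cycle 1 → 0 → 1: weight = 3, length = 2, mean = 3/2 ≈ 1.500
Minimum mean = 1.500, attained e.g. along the cycle 0 → 1 → 0 with weight 3 and length 2. So λ(A) = 3/2 = 3/2.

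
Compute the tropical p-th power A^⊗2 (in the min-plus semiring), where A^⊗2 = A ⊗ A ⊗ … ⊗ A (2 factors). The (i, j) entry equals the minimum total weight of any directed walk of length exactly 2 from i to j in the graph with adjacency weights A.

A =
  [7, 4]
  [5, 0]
A^⊗2 =
  [9, 4]
  [5, 0]

Each entry (A^⊗2)_ij equals the minimum over all length-2 walks i = v_0 → v_1 → … → v_2 = j of Σ_t A[v_t][v_{t+1}]. For example, for (i, j) = (0, 1) we minimise over 2 possible intermediate vertex sequences; the minimum is 4, attained along the walk 0 → 1 → 1.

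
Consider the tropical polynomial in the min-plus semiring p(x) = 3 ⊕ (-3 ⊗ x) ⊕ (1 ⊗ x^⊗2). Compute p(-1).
p(-1) = -4

A tropical monomial a ⊗ x^⊗i evaluates to a + i · x. Evaluating each term at x = -1:
  Term 0 contributes 3 + 0 · -1 = 3
  Term 1 contributes -3 + 1 · -1 = -4
  Term 2 contributes 1 + 2 · -1 = -1
p(-1) = ⊕ of these = min[3, -4, -1] = -4.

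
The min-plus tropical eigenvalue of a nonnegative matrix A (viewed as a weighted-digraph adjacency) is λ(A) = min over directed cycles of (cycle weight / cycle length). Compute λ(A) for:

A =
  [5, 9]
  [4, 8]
λ(A) = 5

Enumerate directed cycles and compute their means (weight / length). Sample:
  cycle 0 → 0: weight = 5, length = 1, mean = 5/1 ≈ 5.000
  cycle 1 → 1: weight = 8, length = 1, mean = 8/1 ≈ 8.000
  cycle 0 → 1 → 0: weight = 13, length = 2, mean = 13/2 ≈ 6.500
  cycle 1 → 0 → 1: weight = 13, length = 2, mean = 13/2 ≈ 6.500
Minimum mean = 5.000, attained e.g. along the cycle 0 → 0 with weight 5 and length 1. So λ(A) = 5/1 = 5.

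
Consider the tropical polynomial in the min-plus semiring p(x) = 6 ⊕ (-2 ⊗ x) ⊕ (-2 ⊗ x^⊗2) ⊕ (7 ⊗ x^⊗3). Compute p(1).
p(1) = -1

A tropical monomial a ⊗ x^⊗i evaluates to a + i · x. Evaluating each term at x = 1:
  Term 0 contributes 6 + 0 · 1 = 6
  Term 1 contributes -2 + 1 · 1 = -1
  Term 2 contributes -2 + 2 · 1 = 0
  Term 3 contributes 7 + 3 · 1 = 10
p(1) = ⊕ of these = min[6, -1, 0, 10] = -1.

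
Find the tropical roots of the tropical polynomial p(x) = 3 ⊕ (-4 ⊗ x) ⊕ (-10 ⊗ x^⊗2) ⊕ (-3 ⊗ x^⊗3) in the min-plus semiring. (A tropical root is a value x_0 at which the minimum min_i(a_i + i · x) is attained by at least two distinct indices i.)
Roots: {-7, 6, 7}

Each tropical root is a break point of the lower envelope of the lines y = a_i + i · x (there are 4 lines, with slopes 0, 1, ..., 3). Only the lines that attain the minimum somewhere contribute to roots; other lines are dominated. Here the surviving (envelope) indices are i = 3, i = 2, i = 1, i = 0.
Intersections between consecutive envelope lines give the roots: for adjacent envelope indices i < j the intersection is x = (a_i − a_j) / (j − i). Reading off the sorted break points: {-7, 6, 7}.
Verification: at each break x_0, at least two indices attain the minimum of min_i(a_i + i · x_0).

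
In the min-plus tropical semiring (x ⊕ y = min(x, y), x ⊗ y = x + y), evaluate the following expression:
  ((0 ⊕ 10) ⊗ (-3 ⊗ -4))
((0 ⊕ 10) ⊗ (-3 ⊗ -4)) = -7

Expand innermost to outermost. Recall ⊕ takes the minimum of its arguments and ⊗ takes their sum. Working out the expression ((0 ⊕ 10) ⊗ (-3 ⊗ -4)) gives -7.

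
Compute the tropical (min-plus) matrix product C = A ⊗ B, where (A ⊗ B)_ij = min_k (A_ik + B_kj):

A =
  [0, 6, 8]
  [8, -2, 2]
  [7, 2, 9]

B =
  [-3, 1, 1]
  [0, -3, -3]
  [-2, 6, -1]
A ⊗ B =
  [-3, 1, 1]
  [-2, -5, -5]
  [2, -1, -1]

Apply the min-plus product entry-by-entry:
  C[0][0] = min over k of (A[0][0] + B[0][0] = 0 + -3 = -3, A[0][1] + B[1][0] = 6 + 0 = 6, A[0][2] + B[2][0] = 8 + -2 = 6) = -3 (attained at k = 0)
  C[0][1] = min over k of (A[0][0] + B[0][1] = 0 + 1 = 1, A[0][1] + B[1][1] = 6 + -3 = 3, A[0][2] + B[2][1] = 8 + 6 = 14) = 1 (attained at k = 0)
  C[0][2] = min over k of (A[0][0] + B[0][2] = 0 + 1 = 1, A[0][1] + B[1][2] = 6 + -3 = 3, A[0][2] + B[2][2] = 8 + -1 = 7) = 1 (attained at k = 0)
  C[1][0] = min over k of (A[1][0] + B[0][0] = 8 + -3 = 5, A[1][1] + B[1][0] = -2 + 0 = -2, A[1][2] + B[2][0] = 2 + -2 = 0) = -2 (attained at k = 1)
  C[1][1] = min over k of (A[1][0] + B[0][1] = 8 + 1 = 9, A[1][1] + B[1][1] = -2 + -3 = -5, A[1][2] + B[2][1] = 2 + 6 = 8) = -5 (attained at k = 1)
  C[1][2] = min over k of (A[1][0] + B[0][2] = 8 + 1 = 9, A[1][1] + B[1][2] = -2 + -3 = -5, A[1][2] + B[2][2] = 2 + -1 = 1) = -5 (attained at k = 1)
  C[2][0] = min over k of (A[2][0] + B[0][0] = 7 + -3 = 4, A[2][1] + B[1][0] = 2 + 0 = 2, A[2][2] + B[2][0] = 9 + -2 = 7) = 2 (attained at k = 1)
  C[2][1] = min over k of (A[2][0] + B[0][1] = 7 + 1 = 8, A[2][1] + B[1][1] = 2 + -3 = -1, A[2][2] + B[2][1] = 9 + 6 = 15) = -1 (attained at k = 1)
  C[2][2] = min over k of (A[2][0] + B[0][2] = 7 + 1 = 8, A[2][1] + B[1][2] = 2 + -3 = -1, A[2][2] + B[2][2] = 9 + -1 = 8) = -1 (attained at k = 1)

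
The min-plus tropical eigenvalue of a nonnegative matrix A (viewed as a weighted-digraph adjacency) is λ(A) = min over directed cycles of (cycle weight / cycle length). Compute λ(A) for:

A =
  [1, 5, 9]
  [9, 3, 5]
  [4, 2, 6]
λ(A) = 1

Enumerate directed cycles and compute their means (weight / length). Sample:
  cycle 0 → 0: weight = 1, length = 1, mean = 1/1 ≈ 1.000
  cycle 1 → 1: weight = 3, length = 1, mean = 3/1 ≈ 3.000
  cycle 2 → 2: weight = 6, length = 1, mean = 6/1 ≈ 6.000
  cycle 0 → 1 → 0: weight = 14, length = 2, mean = 14/2 ≈ 7.000
  cycle 0 → 2 → 0: weight = 13, length = 2, mean = 13/2 ≈ 6.500
  cycle 1 → 0 → 1: weight = 14, length = 2, mean = 14/2 ≈ 7.000
Minimum mean = 1.000, attained e.g. along the cycle 0 → 0 with weight 1 and length 1. So λ(A) = 1/1 = 1.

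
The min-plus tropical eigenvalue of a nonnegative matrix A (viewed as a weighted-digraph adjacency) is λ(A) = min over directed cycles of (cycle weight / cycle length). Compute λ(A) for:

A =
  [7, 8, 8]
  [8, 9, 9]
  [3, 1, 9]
λ(A) = 5

Enumerate directed cycles and compute their means (weight / length). Sample:
  cycle 0 → 0: weight = 7, length = 1, mean = 7/1 ≈ 7.000
  cycle 1 → 1: weight = 9, length = 1, mean = 9/1 ≈ 9.000
  cycle 2 → 2: weight = 9, length = 1, mean = 9/1 ≈ 9.000
  cycle 0 → 1 → 0: weight = 16, length = 2, mean = 16/2 ≈ 8.000
  cycle 0 → 2 → 0: weight = 11, length = 2, mean = 11/2 ≈ 5.500
  cycle 1 → 0 → 1: weight = 16, length = 2, mean = 16/2 ≈ 8.000
Minimum mean = 5.000, attained e.g. along the cycle 1 → 2 → 1 with weight 10 and length 2. So λ(A) = 10/2 = 5.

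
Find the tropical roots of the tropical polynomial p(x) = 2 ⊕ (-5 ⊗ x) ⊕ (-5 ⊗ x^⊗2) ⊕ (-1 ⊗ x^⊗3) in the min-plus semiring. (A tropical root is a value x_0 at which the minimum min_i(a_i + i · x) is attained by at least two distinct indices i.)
Roots: {-4, 0, 7}

Each tropical root is a break point of the lower envelope of the lines y = a_i + i · x (there are 4 lines, with slopes 0, 1, ..., 3). Only the lines that attain the minimum somewhere contribute to roots; other lines are dominated. Here the surviving (envelope) indices are i = 3, i = 2, i = 1, i = 0.
Intersections between consecutive envelope lines give the roots: for adjacent envelope indices i < j the intersection is x = (a_i − a_j) / (j − i). Reading off the sorted break points: {-4, 0, 7}.
Verification: at each break x_0, at least two indices attain the minimum of min_i(a_i + i · x_0).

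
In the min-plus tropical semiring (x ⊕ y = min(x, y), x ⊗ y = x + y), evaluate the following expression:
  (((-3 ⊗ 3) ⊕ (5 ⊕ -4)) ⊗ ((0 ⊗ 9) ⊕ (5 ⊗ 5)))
(((-3 ⊗ 3) ⊕ (5 ⊕ -4)) ⊗ ((0 ⊗ 9) ⊕ (5 ⊗ 5))) = 5

Expand innermost to outermost. Recall ⊕ takes the minimum of its arguments and ⊗ takes their sum. Working out the expression (((-3 ⊗ 3) ⊕ (5 ⊕ -4)) ⊗ ((0 ⊗ 9) ⊕ (5 ⊗ 5))) gives 5.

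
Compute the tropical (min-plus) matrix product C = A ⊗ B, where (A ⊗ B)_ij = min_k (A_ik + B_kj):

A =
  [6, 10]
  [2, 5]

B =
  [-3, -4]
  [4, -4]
A ⊗ B =
  [3, 2]
  [-1, -2]

Apply the min-plus product entry-by-entry:
  C[0][0] = min over k of (A[0][0] + B[0][0] = 6 + -3 = 3, A[0][1] + B[1][0] = 10 + 4 = 14) = 3 (attained at k = 0)
  C[0][1] = min over k of (A[0][0] + B[0][1] = 6 + -4 = 2, A[0][1] + B[1][1] = 10 + -4 = 6) = 2 (attained at k = 0)
  C[1][0] = min over k of (A[1][0] + B[0][0] = 2 + -3 = -1, A[1][1] + B[1][0] = 5 + 4 = 9) = -1 (attained at k = 0)
  C[1][1] = min over k of (A[1][0] + B[0][1] = 2 + -4 = -2, A[1][1] + B[1][1] = 5 + -4 = 1) = -2 (attained at k = 0)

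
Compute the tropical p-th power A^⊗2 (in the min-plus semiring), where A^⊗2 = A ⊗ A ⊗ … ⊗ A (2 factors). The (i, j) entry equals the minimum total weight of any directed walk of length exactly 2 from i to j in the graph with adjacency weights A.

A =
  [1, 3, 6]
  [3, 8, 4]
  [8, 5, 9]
A^⊗2 =
  [2, 4, 7]
  [4, 6, 9]
  [8, 11, 9]

Each entry (A^⊗2)_ij equals the minimum over all length-2 walks i = v_0 → v_1 → … → v_2 = j of Σ_t A[v_t][v_{t+1}]. For example, for (i, j) = (0, 2) we minimise over 3 possible intermediate vertex sequences; the minimum is 7, attained along the walk 0 → 0 → 2.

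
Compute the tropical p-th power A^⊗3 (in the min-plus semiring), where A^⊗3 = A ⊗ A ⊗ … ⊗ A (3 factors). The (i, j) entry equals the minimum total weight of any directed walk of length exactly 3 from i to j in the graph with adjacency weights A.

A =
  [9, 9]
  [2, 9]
A^⊗3 =
  [20, 20]
  [13, 20]

Each entry (A^⊗3)_ij equals the minimum over all length-3 walks i = v_0 → v_1 → … → v_3 = j of Σ_t A[v_t][v_{t+1}]. For example, for (i, j) = (0, 1) we minimise over 4 possible intermediate vertex sequences; the minimum is 20, attained along the walk 0 → 1 → 0 → 1.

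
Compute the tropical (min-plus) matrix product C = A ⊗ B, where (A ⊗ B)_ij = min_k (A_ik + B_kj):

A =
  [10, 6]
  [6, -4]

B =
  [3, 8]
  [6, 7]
A ⊗ B =
  [12, 13]
  [2, 3]

Apply the min-plus product entry-by-entry:
  C[0][0] = min over k of (A[0][0] + B[0][0] = 10 + 3 = 13, A[0][1] + B[1][0] = 6 + 6 = 12) = 12 (attained at k = 1)
  C[0][1] = min over k of (A[0][0] + B[0][1] = 10 + 8 = 18, A[0][1] + B[1][1] = 6 + 7 = 13) = 13 (attained at k = 1)
  C[1][0] = min over k of (A[1][0] + B[0][0] = 6 + 3 = 9, A[1][1] + B[1][0] = -4 + 6 = 2) = 2 (attained at k = 1)
  C[1][1] = min over k of (A[1][0] + B[0][1] = 6 + 8 = 14, A[1][1] + B[1][1] = -4 + 7 = 3) = 3 (attained at k = 1)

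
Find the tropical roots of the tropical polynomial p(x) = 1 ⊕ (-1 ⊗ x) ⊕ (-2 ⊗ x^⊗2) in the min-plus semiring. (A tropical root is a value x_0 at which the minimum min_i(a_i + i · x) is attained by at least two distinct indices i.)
Roots: {1, 2}

Each tropical root is a break point of the lower envelope of the lines y = a_i + i · x (there are 3 lines, with slopes 0, 1, ..., 2). Only the lines that attain the minimum somewhere contribute to roots; other lines are dominated. Here the surviving (envelope) indices are i = 2, i = 1, i = 0.
Intersections between consecutive envelope lines give the roots: for adjacent envelope indices i < j the intersection is x = (a_i − a_j) / (j − i). Reading off the sorted break points: {1, 2}.
Verification: at each break x_0, at least two indices attain the minimum of min_i(a_i + i · x_0).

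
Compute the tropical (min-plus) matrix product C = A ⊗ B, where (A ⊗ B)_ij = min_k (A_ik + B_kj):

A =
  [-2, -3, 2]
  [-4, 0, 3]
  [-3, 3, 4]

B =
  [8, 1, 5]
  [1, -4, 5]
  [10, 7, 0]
A ⊗ B =
  [-2, -7, 2]
  [1, -4, 1]
  [4, -2, 2]

Apply the min-plus product entry-by-entry:
  C[0][0] = min over k of (A[0][0] + B[0][0] = -2 + 8 = 6, A[0][1] + B[1][0] = -3 + 1 = -2, A[0][2] + B[2][0] = 2 + 10 = 12) = -2 (attained at k = 1)
  C[0][1] = min over k of (A[0][0] + B[0][1] = -2 + 1 = -1, A[0][1] + B[1][1] = -3 + -4 = -7, A[0][2] + B[2][1] = 2 + 7 = 9) = -7 (attained at k = 1)
  C[0][2] = min over k of (A[0][0] + B[0][2] = -2 + 5 = 3, A[0][1] + B[1][2] = -3 + 5 = 2, A[0][2] + B[2][2] = 2 + 0 = 2) = 2 (attained at k = 1)
  C[1][0] = min over k of (A[1][0] + B[0][0] = -4 + 8 = 4, A[1][1] + B[1][0] = 0 + 1 = 1, A[1][2] + B[2][0] = 3 + 10 = 13) = 1 (attained at k = 1)
  C[1][1] = min over k of (A[1][0] + B[0][1] = -4 + 1 = -3, A[1][1] + B[1][1] = 0 + -4 = -4, A[1][2] + B[2][1] = 3 + 7 = 10) = -4 (attained at k = 1)
  C[1][2] = min over k of (A[1][0] + B[0][2] = -4 + 5 = 1, A[1][1] + B[1][2] = 0 + 5 = 5, A[1][2] + B[2][2] = 3 + 0 = 3) = 1 (attained at k = 0)
  C[2][0] = min over k of (A[2][0] + B[0][0] = -3 + 8 = 5, A[2][1] + B[1][0] = 3 + 1 = 4, A[2][2] + B[2][0] = 4 + 10 = 14) = 4 (attained at k = 1)
  C[2][1] = min over k of (A[2][0] + B[0][1] = -3 + 1 = -2, A[2][1] + B[1][1] = 3 + -4 = -1, A[2][2] + B[2][1] = 4 + 7 = 11) = -2 (attained at k = 0)
  C[2][2] = min over k of (A[2][0] + B[0][2] = -3 + 5 = 2, A[2][1] + B[1][2] = 3 + 5 = 8, A[2][2] + B[2][2] = 4 + 0 = 4) = 2 (attained at k = 0)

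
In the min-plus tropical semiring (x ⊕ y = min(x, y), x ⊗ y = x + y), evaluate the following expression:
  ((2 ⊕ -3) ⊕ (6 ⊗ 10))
((2 ⊕ -3) ⊕ (6 ⊗ 10)) = -3

Expand innermost to outermost. Recall ⊕ takes the minimum of its arguments and ⊗ takes their sum. Working out the expression ((2 ⊕ -3) ⊕ (6 ⊗ 10)) gives -3.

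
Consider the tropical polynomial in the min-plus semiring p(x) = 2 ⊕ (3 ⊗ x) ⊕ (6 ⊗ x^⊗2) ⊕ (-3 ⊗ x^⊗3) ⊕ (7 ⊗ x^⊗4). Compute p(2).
p(2) = 2

A tropical monomial a ⊗ x^⊗i evaluates to a + i · x. Evaluating each term at x = 2:
  Term 0 contributes 2 + 0 · 2 = 2
  Term 1 contributes 3 + 1 · 2 = 5
  Term 2 contributes 6 + 2 · 2 = 10
  Term 3 contributes -3 + 3 · 2 = 3
  Term 4 contributes 7 + 4 · 2 = 15
p(2) = ⊕ of these = min[2, 5, 10, 3, 15] = 2.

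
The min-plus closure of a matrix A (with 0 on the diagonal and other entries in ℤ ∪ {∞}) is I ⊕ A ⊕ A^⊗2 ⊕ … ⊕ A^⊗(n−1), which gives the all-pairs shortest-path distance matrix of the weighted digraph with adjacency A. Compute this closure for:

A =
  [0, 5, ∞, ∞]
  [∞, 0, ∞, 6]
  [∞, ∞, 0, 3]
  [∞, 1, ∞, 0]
Closure =
  [0, 5, ∞, 11]
  [∞, 0, ∞, 6]
  [∞, 4, 0, 3]
  [∞, 1, ∞, 0]

This is the Floyd-Warshall all-pairs shortest-path computation. For each intermediate vertex k = 0, 1, …, 3, update dist[i][j] ← min(dist[i][j], dist[i][k] + dist[k][j]). The final matrix gives, for each (i, j), the minimum total weight of any directed path from i to j (possibly empty when i = j).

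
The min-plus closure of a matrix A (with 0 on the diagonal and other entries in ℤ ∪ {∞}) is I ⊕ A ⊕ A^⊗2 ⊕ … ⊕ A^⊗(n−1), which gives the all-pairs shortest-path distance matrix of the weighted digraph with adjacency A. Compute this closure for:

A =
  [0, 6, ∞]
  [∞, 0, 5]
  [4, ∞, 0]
Closure =
  [0, 6, 11]
  [9, 0, 5]
  [4, 10, 0]

This is the Floyd-Warshall all-pairs shortest-path computation. For each intermediate vertex k = 0, 1, …, 2, update dist[i][j] ← min(dist[i][j], dist[i][k] + dist[k][j]). The final matrix gives, for each (i, j), the minimum total weight of any directed path from i to j (possibly empty when i = j).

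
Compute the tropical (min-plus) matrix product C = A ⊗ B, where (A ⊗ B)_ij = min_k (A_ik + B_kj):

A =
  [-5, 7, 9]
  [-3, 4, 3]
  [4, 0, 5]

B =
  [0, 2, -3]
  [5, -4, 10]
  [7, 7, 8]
A ⊗ B =
  [-5, -3, -8]
  [-3, -1, -6]
  [4, -4, 1]

Apply the min-plus product entry-by-entry:
  C[0][0] = min over k of (A[0][0] + B[0][0] = -5 + 0 = -5, A[0][1] + B[1][0] = 7 + 5 = 12, A[0][2] + B[2][0] = 9 + 7 = 16) = -5 (attained at k = 0)
  C[0][1] = min over k of (A[0][0] + B[0][1] = -5 + 2 = -3, A[0][1] + B[1][1] = 7 + -4 = 3, A[0][2] + B[2][1] = 9 + 7 = 16) = -3 (attained at k = 0)
  C[0][2] = min over k of (A[0][0] + B[0][2] = -5 + -3 = -8, A[0][1] + B[1][2] = 7 + 10 = 17, A[0][2] + B[2][2] = 9 + 8 = 17) = -8 (attained at k = 0)
  C[1][0] = min over k of (A[1][0] + B[0][0] = -3 + 0 = -3, A[1][1] + B[1][0] = 4 + 5 = 9, A[1][2] + B[2][0] = 3 + 7 = 10) = -3 (attained at k = 0)
  C[1][1] = min over k of (A[1][0] + B[0][1] = -3 + 2 = -1, A[1][1] + B[1][1] = 4 + -4 = 0, A[1][2] + B[2][1] = 3 + 7 = 10) = -1 (attained at k = 0)
  C[1][2] = min over k of (A[1][0] + B[0][2] = -3 + -3 = -6, A[1][1] + B[1][2] = 4 + 10 = 14, A[1][2] + B[2][2] = 3 + 8 = 11) = -6 (attained at k = 0)
  C[2][0] = min over k of (A[2][0] + B[0][0] = 4 + 0 = 4, A[2][1] + B[1][0] = 0 + 5 = 5, A[2][2] + B[2][0] = 5 + 7 = 12) = 4 (attained at k = 0)
  C[2][1] = min over k of (A[2][0] + B[0][1] = 4 + 2 = 6, A[2][1] + B[1][1] = 0 + -4 = -4, A[2][2] + B[2][1] = 5 + 7 = 12) = -4 (attained at k = 1)
  C[2][2] = min over k of (A[2][0] + B[0][2] = 4 + -3 = 1, A[2][1] + B[1][2] = 0 + 10 = 10, A[2][2] + B[2][2] = 5 + 8 = 13) = 1 (attained at k = 0)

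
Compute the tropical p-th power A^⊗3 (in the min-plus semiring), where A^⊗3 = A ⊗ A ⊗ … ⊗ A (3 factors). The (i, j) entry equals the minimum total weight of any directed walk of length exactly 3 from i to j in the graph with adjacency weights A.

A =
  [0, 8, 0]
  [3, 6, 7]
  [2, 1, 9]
A^⊗3 =
  [0, 1, 0]
  [3, 4, 3]
  [2, 3, 2]

Each entry (A^⊗3)_ij equals the minimum over all length-3 walks i = v_0 → v_1 → … → v_3 = j of Σ_t A[v_t][v_{t+1}]. For example, for (i, j) = (0, 2) we minimise over 9 possible intermediate vertex sequences; the minimum is 0, attained along the walk 0 → 0 → 0 → 2.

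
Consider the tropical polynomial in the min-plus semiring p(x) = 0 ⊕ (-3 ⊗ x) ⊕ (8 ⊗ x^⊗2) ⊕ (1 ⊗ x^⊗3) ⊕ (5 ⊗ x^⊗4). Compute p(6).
p(6) = 0

A tropical monomial a ⊗ x^⊗i evaluates to a + i · x. Evaluating each term at x = 6:
  Term 0 contributes 0 + 0 · 6 = 0
  Term 1 contributes -3 + 1 · 6 = 3
  Term 2 contributes 8 + 2 · 6 = 20
  Term 3 contributes 1 + 3 · 6 = 19
  Term 4 contributes 5 + 4 · 6 = 29
p(6) = ⊕ of these = min[0, 3, 20, 19, 29] = 0.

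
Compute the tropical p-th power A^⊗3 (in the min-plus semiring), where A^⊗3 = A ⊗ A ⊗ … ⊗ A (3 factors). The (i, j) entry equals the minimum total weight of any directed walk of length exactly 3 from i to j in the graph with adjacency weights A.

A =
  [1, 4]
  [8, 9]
A^⊗3 =
  [3, 6]
  [10, 13]

Each entry (A^⊗3)_ij equals the minimum over all length-3 walks i = v_0 → v_1 → … → v_3 = j of Σ_t A[v_t][v_{t+1}]. For example, for (i, j) = (0, 1) we minimise over 4 possible intermediate vertex sequences; the minimum is 6, attained along the walk 0 → 0 → 0 → 1.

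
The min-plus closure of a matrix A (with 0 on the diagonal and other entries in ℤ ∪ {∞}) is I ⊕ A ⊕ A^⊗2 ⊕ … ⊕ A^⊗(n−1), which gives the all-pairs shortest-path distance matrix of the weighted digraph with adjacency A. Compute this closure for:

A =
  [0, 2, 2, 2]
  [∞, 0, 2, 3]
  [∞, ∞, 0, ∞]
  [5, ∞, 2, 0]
Closure =
  [0, 2, 2, 2]
  [8, 0, 2, 3]
  [∞, ∞, 0, ∞]
  [5, 7, 2, 0]

This is the Floyd-Warshall all-pairs shortest-path computation. For each intermediate vertex k = 0, 1, …, 3, update dist[i][j] ← min(dist[i][j], dist[i][k] + dist[k][j]). The final matrix gives, for each (i, j), the minimum total weight of any directed path from i to j (possibly empty when i = j).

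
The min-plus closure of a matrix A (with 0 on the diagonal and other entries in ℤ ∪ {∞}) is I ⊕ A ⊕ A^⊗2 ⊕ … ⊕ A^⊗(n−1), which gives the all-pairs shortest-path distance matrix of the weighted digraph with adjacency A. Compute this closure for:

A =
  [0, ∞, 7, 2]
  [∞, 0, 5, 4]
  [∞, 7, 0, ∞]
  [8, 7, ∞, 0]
Closure =
  [0, 9, 7, 2]
  [12, 0, 5, 4]
  [19, 7, 0, 11]
  [8, 7, 12, 0]

This is the Floyd-Warshall all-pairs shortest-path computation. For each intermediate vertex k = 0, 1, …, 3, update dist[i][j] ← min(dist[i][j], dist[i][k] + dist[k][j]). The final matrix gives, for each (i, j), the minimum total weight of any directed path from i to j (possibly empty when i = j).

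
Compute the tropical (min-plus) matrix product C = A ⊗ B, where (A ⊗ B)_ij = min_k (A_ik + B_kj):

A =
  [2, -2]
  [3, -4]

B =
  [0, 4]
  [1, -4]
A ⊗ B =
  [-1, -6]
  [-3, -8]

Apply the min-plus product entry-by-entry:
  C[0][0] = min over k of (A[0][0] + B[0][0] = 2 + 0 = 2, A[0][1] + B[1][0] = -2 + 1 = -1) = -1 (attained at k = 1)
  C[0][1] = min over k of (A[0][0] + B[0][1] = 2 + 4 = 6, A[0][1] + B[1][1] = -2 + -4 = -6) = -6 (attained at k = 1)
  C[1][0] = min over k of (A[1][0] + B[0][0] = 3 + 0 = 3, A[1][1] + B[1][0] = -4 + 1 = -3) = -3 (attained at k = 1)
  C[1][1] = min over k of (A[1][0] + B[0][1] = 3 + 4 = 7, A[1][1] + B[1][1] = -4 + -4 = -8) = -8 (attained at k = 1)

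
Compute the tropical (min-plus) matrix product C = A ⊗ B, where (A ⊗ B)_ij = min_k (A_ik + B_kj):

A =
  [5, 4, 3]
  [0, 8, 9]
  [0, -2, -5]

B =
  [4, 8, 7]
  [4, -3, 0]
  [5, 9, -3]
A ⊗ B =
  [8, 1, 0]
  [4, 5, 6]
  [0, -5, -8]

Apply the min-plus product entry-by-entry:
  C[0][0] = min over k of (A[0][0] + B[0][0] = 5 + 4 = 9, A[0][1] + B[1][0] = 4 + 4 = 8, A[0][2] + B[2][0] = 3 + 5 = 8) = 8 (attained at k = 1)
  C[0][1] = min over k of (A[0][0] + B[0][1] = 5 + 8 = 13, A[0][1] + B[1][1] = 4 + -3 = 1, A[0][2] + B[2][1] = 3 + 9 = 12) = 1 (attained at k = 1)
  C[0][2] = min over k of (A[0][0] + B[0][2] = 5 + 7 = 12, A[0][1] + B[1][2] = 4 + 0 = 4, A[0][2] + B[2][2] = 3 + -3 = 0) = 0 (attained at k = 2)
  C[1][0] = min over k of (A[1][0] + B[0][0] = 0 + 4 = 4, A[1][1] + B[1][0] = 8 + 4 = 12, A[1][2] + B[2][0] = 9 + 5 = 14) = 4 (attained at k = 0)
  C[1][1] = min over k of (A[1][0] + B[0][1] = 0 + 8 = 8, A[1][1] + B[1][1] = 8 + -3 = 5, A[1][2] + B[2][1] = 9 + 9 = 18) = 5 (attained at k = 1)
  C[1][2] = min over k of (A[1][0] + B[0][2] = 0 + 7 = 7, A[1][1] + B[1][2] = 8 + 0 = 8, A[1][2] + B[2][2] = 9 + -3 = 6) = 6 (attained at k = 2)
  C[2][0] = min over k of (A[2][0] + B[0][0] = 0 + 4 = 4, A[2][1] + B[1][0] = -2 + 4 = 2, A[2][2] + B[2][0] = -5 + 5 = 0) = 0 (attained at k = 2)
  C[2][1] = min over k of (A[2][0] + B[0][1] = 0 + 8 = 8, A[2][1] + B[1][1] = -2 + -3 = -5, A[2][2] + B[2][1] = -5 + 9 = 4) = -5 (attained at k = 1)
  C[2][2] = min over k of (A[2][0] + B[0][2] = 0 + 7 = 7, A[2][1] + B[1][2] = -2 + 0 = -2, A[2][2] + B[2][2] = -5 + -3 = -8) = -8 (attained at k = 2)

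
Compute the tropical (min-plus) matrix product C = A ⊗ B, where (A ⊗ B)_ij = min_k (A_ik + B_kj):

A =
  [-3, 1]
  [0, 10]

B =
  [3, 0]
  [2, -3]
A ⊗ B =
  [0, -3]
  [3, 0]

Apply the min-plus product entry-by-entry:
  C[0][0] = min over k of (A[0][0] + B[0][0] = -3 + 3 = 0, A[0][1] + B[1][0] = 1 + 2 = 3) = 0 (attained at k = 0)
  C[0][1] = min over k of (A[0][0] + B[0][1] = -3 + 0 = -3, A[0][1] + B[1][1] = 1 + -3 = -2) = -3 (attained at k = 0)
  C[1][0] = min over k of (A[1][0] + B[0][0] = 0 + 3 = 3, A[1][1] + B[1][0] = 10 + 2 = 12) = 3 (attained at k = 0)
  C[1][1] = min over k of (A[1][0] + B[0][1] = 0 + 0 = 0, A[1][1] + B[1][1] = 10 + -3 = 7) = 0 (attained at k = 0)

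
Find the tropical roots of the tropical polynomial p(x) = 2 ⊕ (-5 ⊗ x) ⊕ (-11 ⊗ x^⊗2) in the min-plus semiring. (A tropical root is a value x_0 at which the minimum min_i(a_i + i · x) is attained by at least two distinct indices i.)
Roots: {6, 7}

Each tropical root is a break point of the lower envelope of the lines y = a_i + i · x (there are 3 lines, with slopes 0, 1, ..., 2). Only the lines that attain the minimum somewhere contribute to roots; other lines are dominated. Here the surviving (envelope) indices are i = 2, i = 1, i = 0.
Intersections between consecutive envelope lines give the roots: for adjacent envelope indices i < j the intersection is x = (a_i − a_j) / (j − i). Reading off the sorted break points: {6, 7}.
Verification: at each break x_0, at least two indices attain the minimum of min_i(a_i + i · x_0).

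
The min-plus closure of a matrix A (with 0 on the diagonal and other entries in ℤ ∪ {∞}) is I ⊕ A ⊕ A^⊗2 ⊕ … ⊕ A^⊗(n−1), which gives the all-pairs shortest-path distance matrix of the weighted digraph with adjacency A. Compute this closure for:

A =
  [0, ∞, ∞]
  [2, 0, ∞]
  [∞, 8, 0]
Closure =
  [0, ∞, ∞]
  [2, 0, ∞]
  [10, 8, 0]

This is the Floyd-Warshall all-pairs shortest-path computation. For each intermediate vertex k = 0, 1, …, 2, update dist[i][j] ← min(dist[i][j], dist[i][k] + dist[k][j]). The final matrix gives, for each (i, j), the minimum total weight of any directed path from i to j (possibly empty when i = j).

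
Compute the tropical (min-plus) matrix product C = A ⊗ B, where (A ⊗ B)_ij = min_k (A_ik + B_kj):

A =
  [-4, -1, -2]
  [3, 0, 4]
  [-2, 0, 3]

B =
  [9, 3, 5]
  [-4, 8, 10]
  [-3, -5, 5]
A ⊗ B =
  [-5, -7, 1]
  [-4, -1, 8]
  [-4, -2, 3]

Apply the min-plus product entry-by-entry:
  C[0][0] = min over k of (A[0][0] + B[0][0] = -4 + 9 = 5, A[0][1] + B[1][0] = -1 + -4 = -5, A[0][2] + B[2][0] = -2 + -3 = -5) = -5 (attained at k = 1)
  C[0][1] = min over k of (A[0][0] + B[0][1] = -4 + 3 = -1, A[0][1] + B[1][1] = -1 + 8 = 7, A[0][2] + B[2][1] = -2 + -5 = -7) = -7 (attained at k = 2)
  C[0][2] = min over k of (A[0][0] + B[0][2] = -4 + 5 = 1, A[0][1] + B[1][2] = -1 + 10 = 9, A[0][2] + B[2][2] = -2 + 5 = 3) = 1 (attained at k = 0)
  C[1][0] = min over k of (A[1][0] + B[0][0] = 3 + 9 = 12, A[1][1] + B[1][0] = 0 + -4 = -4, A[1][2] + B[2][0] = 4 + -3 = 1) = -4 (attained at k = 1)
  C[1][1] = min over k of (A[1][0] + B[0][1] = 3 + 3 = 6, A[1][1] + B[1][1] = 0 + 8 = 8, A[1][2] + B[2][1] = 4 + -5 = -1) = -1 (attained at k = 2)
  C[1][2] = min over k of (A[1][0] + B[0][2] = 3 + 5 = 8, A[1][1] + B[1][2] = 0 + 10 = 10, A[1][2] + B[2][2] = 4 + 5 = 9) = 8 (attained at k = 0)
  C[2][0] = min over k of (A[2][0] + B[0][0] = -2 + 9 = 7, A[2][1] + B[1][0] = 0 + -4 = -4, A[2][2] + B[2][0] = 3 + -3 = 0) = -4 (attained at k = 1)
  C[2][1] = min over k of (A[2][0] + B[0][1] = -2 + 3 = 1, A[2][1] + B[1][1] = 0 + 8 = 8, A[2][2] + B[2][1] = 3 + -5 = -2) = -2 (attained at k = 2)
  C[2][2] = min over k of (A[2][0] + B[0][2] = -2 + 5 = 3, A[2][1] + B[1][2] = 0 + 10 = 10, A[2][2] + B[2][2] = 3 + 5 = 8) = 3 (attained at k = 0)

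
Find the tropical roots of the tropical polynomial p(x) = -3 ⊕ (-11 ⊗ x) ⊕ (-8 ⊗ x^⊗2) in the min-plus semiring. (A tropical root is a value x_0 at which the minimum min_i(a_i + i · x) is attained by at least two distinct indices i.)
Roots: {-3, 8}

Each tropical root is a break point of the lower envelope of the lines y = a_i + i · x (there are 3 lines, with slopes 0, 1, ..., 2). Only the lines that attain the minimum somewhere contribute to roots; other lines are dominated. Here the surviving (envelope) indices are i = 2, i = 1, i = 0.
Intersections between consecutive envelope lines give the roots: for adjacent envelope indices i < j the intersection is x = (a_i − a_j) / (j − i). Reading off the sorted break points: {-3, 8}.
Verification: at each break x_0, at least two indices attain the minimum of min_i(a_i + i · x_0).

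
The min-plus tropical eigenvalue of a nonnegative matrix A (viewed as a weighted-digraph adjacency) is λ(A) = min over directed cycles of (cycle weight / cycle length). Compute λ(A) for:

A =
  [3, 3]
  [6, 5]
λ(A) = 3

Enumerate directed cycles and compute their means (weight / length). Sample:
  cycle 0 → 0: weight = 3, length = 1, mean = 3/1 ≈ 3.000
  cycle 1 → 1: weight = 5, length = 1, mean = 5/1 ≈ 5.000
  cycle 0 → 1 → 0: weight = 9, length = 2, mean = 9/2 ≈ 4.500
  cycle 1 → 0 → 1: weight = 9, length = 2, mean = 9/2 ≈ 4.500
Minimum mean = 3.000, attained e.g. along the cycle 0 → 0 with weight 3 and length 1. So λ(A) = 3/1 = 3.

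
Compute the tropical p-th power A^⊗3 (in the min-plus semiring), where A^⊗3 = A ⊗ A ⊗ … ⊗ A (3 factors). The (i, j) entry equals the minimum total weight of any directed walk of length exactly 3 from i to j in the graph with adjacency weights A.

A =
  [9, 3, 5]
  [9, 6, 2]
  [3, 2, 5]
A^⊗3 =
  [8, 7, 9]
  [10, 8, 6]
  [7, 6, 8]

Each entry (A^⊗3)_ij equals the minimum over all length-3 walks i = v_0 → v_1 → … → v_3 = j of Σ_t A[v_t][v_{t+1}]. For example, for (i, j) = (0, 2) we minimise over 9 possible intermediate vertex sequences; the minimum is 9, attained along the walk 0 → 2 → 1 → 2.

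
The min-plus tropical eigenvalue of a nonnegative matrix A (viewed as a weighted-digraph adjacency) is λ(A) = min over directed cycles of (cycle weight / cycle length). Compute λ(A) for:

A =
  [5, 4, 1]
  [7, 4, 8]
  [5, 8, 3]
λ(A) = 3

Enumerate directed cycles and compute their means (weight / length). Sample:
  cycle 0 → 0: weight = 5, length = 1, mean = 5/1 ≈ 5.000
  cycle 1 → 1: weight = 4, length = 1, mean = 4/1 ≈ 4.000
  cycle 2 → 2: weight = 3, length = 1, mean = 3/1 ≈ 3.000
  cycle 0 → 1 → 0: weight = 11, length = 2, mean = 11/2 ≈ 5.500
  cycle 0 → 2 → 0: weight = 6, length = 2, mean = 6/2 ≈ 3.000
  cycle 1 → 0 → 1: weight = 11, length = 2, mean = 11/2 ≈ 5.500
Minimum mean = 3.000, attained e.g. along the cycle 2 → 2 with weight 3 and length 1. So λ(A) = 3/1 = 3.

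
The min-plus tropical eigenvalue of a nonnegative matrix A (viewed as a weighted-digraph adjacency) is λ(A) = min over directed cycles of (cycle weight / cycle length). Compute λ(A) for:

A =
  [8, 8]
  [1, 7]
λ(A) = 9/2

Enumerate directed cycles and compute their means (weight / length). Sample:
  cycle 0 → 0: weight = 8, length = 1, mean = 8/1 ≈ 8.000
  cycle 1 → 1: weight = 7, length = 1, mean = 7/1 ≈ 7.000
  cycle 0 → 1 → 0: weight = 9, length = 2, mean = 9/2 ≈ 4.500
  cycle 1 → 0 → 1: weight = 9, length = 2, mean = 9/2 ≈ 4.500
Minimum mean = 4.500, attained e.g. along the cycle 0 → 1 → 0 with weight 9 and length 2. So λ(A) = 9/2 = 9/2.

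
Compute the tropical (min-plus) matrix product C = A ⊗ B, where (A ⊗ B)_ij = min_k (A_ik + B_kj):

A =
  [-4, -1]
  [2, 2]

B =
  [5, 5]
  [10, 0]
A ⊗ B =
  [1, -1]
  [7, 2]

Apply the min-plus product entry-by-entry:
  C[0][0] = min over k of (A[0][0] + B[0][0] = -4 + 5 = 1, A[0][1] + B[1][0] = -1 + 10 = 9) = 1 (attained at k = 0)
  C[0][1] = min over k of (A[0][0] + B[0][1] = -4 + 5 = 1, A[0][1] + B[1][1] = -1 + 0 = -1) = -1 (attained at k = 1)
  C[1][0] = min over k of (A[1][0] + B[0][0] = 2 + 5 = 7, A[1][1] + B[1][0] = 2 + 10 = 12) = 7 (attained at k = 0)
  C[1][1] = min over k of (A[1][0] + B[0][1] = 2 + 5 = 7, A[1][1] + B[1][1] = 2 + 0 = 2) = 2 (attained at k = 1)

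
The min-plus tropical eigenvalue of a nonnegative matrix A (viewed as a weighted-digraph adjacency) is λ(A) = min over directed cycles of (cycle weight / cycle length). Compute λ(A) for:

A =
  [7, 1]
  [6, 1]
λ(A) = 1

Enumerate directed cycles and compute their means (weight / length). Sample:
  cycle 0 → 0: weight = 7, length = 1, mean = 7/1 ≈ 7.000
  cycle 1 → 1: weight = 1, length = 1, mean = 1/1 ≈ 1.000
  cycle 0 → 1 → 0: weight = 7, length = 2, mean = 7/2 ≈ 3.500
  cycle 1 → 0 → 1: weight = 7, length = 2, mean = 7/2 ≈ 3.500
Minimum mean = 1.000, attained e.g. along the cycle 1 → 1 with weight 1 and length 1. So λ(A) = 1/1 = 1.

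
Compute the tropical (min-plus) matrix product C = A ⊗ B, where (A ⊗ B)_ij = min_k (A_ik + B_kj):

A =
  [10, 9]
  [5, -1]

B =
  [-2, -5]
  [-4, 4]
A ⊗ B =
  [5, 5]
  [-5, 0]

Apply the min-plus product entry-by-entry:
  C[0][0] = min over k of (A[0][0] + B[0][0] = 10 + -2 = 8, A[0][1] + B[1][0] = 9 + -4 = 5) = 5 (attained at k = 1)
  C[0][1] = min over k of (A[0][0] + B[0][1] = 10 + -5 = 5, A[0][1] + B[1][1] = 9 + 4 = 13) = 5 (attained at k = 0)
  C[1][0] = min over k of (A[1][0] + B[0][0] = 5 + -2 = 3, A[1][1] + B[1][0] = -1 + -4 = -5) = -5 (attained at k = 1)
  C[1][1] = min over k of (A[1][0] + B[0][1] = 5 + -5 = 0, A[1][1] + B[1][1] = -1 + 4 = 3) = 0 (attained at k = 0)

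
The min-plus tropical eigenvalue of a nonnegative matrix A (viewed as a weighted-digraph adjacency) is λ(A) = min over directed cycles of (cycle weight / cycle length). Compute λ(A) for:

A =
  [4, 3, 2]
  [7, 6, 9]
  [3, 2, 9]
λ(A) = 5/2

Enumerate directed cycles and compute their means (weight / length). Sample:
  cycle 0 → 0: weight = 4, length = 1, mean = 4/1 ≈ 4.000
  cycle 1 → 1: weight = 6, length = 1, mean = 6/1 ≈ 6.000
  cycle 2 → 2: weight = 9, length = 1, mean = 9/1 ≈ 9.000
  cycle 0 → 1 → 0: weight = 10, length = 2, mean = 10/2 ≈ 5.000
  cycle 0 → 2 → 0: weight = 5, length = 2, mean = 5/2 ≈ 2.500
  cycle 1 → 0 → 1: weight = 10, length = 2, mean = 10/2 ≈ 5.000
Minimum mean = 2.500, attained e.g. along the cycle 0 → 2 → 0 with weight 5 and length 2. So λ(A) = 5/2 = 5/2.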